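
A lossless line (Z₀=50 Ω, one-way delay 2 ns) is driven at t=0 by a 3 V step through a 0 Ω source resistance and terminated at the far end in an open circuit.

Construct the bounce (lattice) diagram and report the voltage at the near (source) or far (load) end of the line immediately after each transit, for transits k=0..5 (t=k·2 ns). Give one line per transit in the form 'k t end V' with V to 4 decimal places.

0 0 source 3.0000
1 2 load 6.0000
2 4 source 3.0000
3 6 load 0.0000
4 8 source 3.0000
5 10 load 6.0000

Γ_L=1.000000, Γ_S=-1.000000; launch V₁=3·50/50=3.000000
k=0 src: V=3.0000
k=1 load: inc=3.000000, refl=3.000000·1.000000=3.0000; V=0.000000+3.000000+3.000000=6.0000
k=2 src: inc=3.000000, refl=3.000000·-1.000000=-3.0000; V=3.000000+3.000000+-3.000000=3.0000
k=3 load: inc=-3.000000, refl=-3.000000·1.000000=-3.0000; V=6.000000+-3.000000+-3.000000=0.0000
k=4 src: inc=-3.000000, refl=-3.000000·-1.000000=3.0000; V=3.000000+-3.000000+3.000000=3.0000
k=5 load: inc=3.000000, refl=3.000000·1.000000=3.0000; V=0.000000+3.000000+3.000000=6.0000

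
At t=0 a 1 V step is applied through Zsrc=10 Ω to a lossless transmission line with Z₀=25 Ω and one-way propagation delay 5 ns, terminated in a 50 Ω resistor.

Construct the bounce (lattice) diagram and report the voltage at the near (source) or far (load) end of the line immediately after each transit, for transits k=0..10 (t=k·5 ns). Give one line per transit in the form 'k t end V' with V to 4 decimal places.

0 0 source 0.7143
1 5 load 0.9524
2 10 source 0.8503
3 15 load 0.8163
4 20 source 0.8309
5 25 load 0.8358
6 30 source 0.8337
7 35 load 0.8330
8 40 source 0.8333
9 45 load 0.8334
10 50 source 0.8333

Γ_L=0.333333, Γ_S=-0.428571; launch V₁=1·25/35=0.714286
k=0 src: V=0.7143
k=1 load: inc=0.714286, refl=0.714286·0.333333=0.2381; V=0.000000+0.714286+0.238095=0.9524
k=2 src: inc=0.238095, refl=0.238095·-0.428571=-0.1020; V=0.714286+0.238095+-0.102041=0.8503
k=3 load: inc=-0.102041, refl=-0.102041·0.333333=-0.0340; V=0.952381+-0.102041+-0.034014=0.8163
k=4 src: inc=-0.034014, refl=-0.034014·-0.428571=0.0146; V=0.850340+-0.034014+0.014577=0.8309
k=5 load: inc=0.014577, refl=0.014577·0.333333=0.0049; V=0.816327+0.014577+0.004859=0.8358
k=6 src: inc=0.004859, refl=0.004859·-0.428571=-0.0021; V=0.830904+0.004859+-0.002082=0.8337
k=7 load: inc=-0.002082, refl=-0.002082·0.333333=-0.0007; V=0.835763+-0.002082+-0.000694=0.8330
k=8 src: inc=-0.000694, refl=-0.000694·-0.428571=0.0003; V=0.833680+-0.000694+0.000297=0.8333
k=9 load: inc=0.000297, refl=0.000297·0.333333=0.0001; V=0.832986+0.000297+0.000099=0.8334
k=10 src: inc=0.000099, refl=0.000099·-0.428571=-0.0000; V=0.833284+0.000099+-0.000042=0.8333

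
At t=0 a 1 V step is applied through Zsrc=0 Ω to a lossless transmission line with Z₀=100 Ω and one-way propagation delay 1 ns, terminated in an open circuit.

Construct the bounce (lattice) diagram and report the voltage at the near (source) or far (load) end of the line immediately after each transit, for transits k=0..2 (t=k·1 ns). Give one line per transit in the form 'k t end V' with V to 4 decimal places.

Γ_L=1.000000, Γ_S=-1.000000; launch V₁=1·100/100=1.000000
k=0 src: V=1.0000
k=1 load: inc=1.000000, refl=1.000000·1.000000=1.0000; V=0.000000+1.000000+1.000000=2.0000
k=2 src: inc=1.000000, refl=1.000000·-1.000000=-1.0000; V=1.000000+1.000000+-1.000000=1.0000

0 0 source 1.0000
1 1 load 2.0000
2 2 source 1.0000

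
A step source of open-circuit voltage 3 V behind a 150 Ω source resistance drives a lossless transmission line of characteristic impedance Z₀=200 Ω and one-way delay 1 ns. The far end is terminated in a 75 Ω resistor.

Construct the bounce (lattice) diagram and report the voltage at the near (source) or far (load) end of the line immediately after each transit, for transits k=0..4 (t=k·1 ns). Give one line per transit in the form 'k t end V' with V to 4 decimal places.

0 0 source 1.7143
1 1 load 0.9351
2 2 source 1.0464
3 3 load 0.9958
4 4 source 1.0030

Γ_L=-0.454545, Γ_S=-0.142857; launch V₁=3·200/350=1.714286
k=0 src: V=1.7143
k=1 load: inc=1.714286, refl=1.714286·-0.454545=-0.7792; V=0.000000+1.714286+-0.779221=0.9351
k=2 src: inc=-0.779221, refl=-0.779221·-0.142857=0.1113; V=1.714286+-0.779221+0.111317=1.0464
k=3 load: inc=0.111317, refl=0.111317·-0.454545=-0.0506; V=0.935065+0.111317+-0.050599=0.9958
k=4 src: inc=-0.050599, refl=-0.050599·-0.142857=0.0072; V=1.046382+-0.050599+0.007228=1.0030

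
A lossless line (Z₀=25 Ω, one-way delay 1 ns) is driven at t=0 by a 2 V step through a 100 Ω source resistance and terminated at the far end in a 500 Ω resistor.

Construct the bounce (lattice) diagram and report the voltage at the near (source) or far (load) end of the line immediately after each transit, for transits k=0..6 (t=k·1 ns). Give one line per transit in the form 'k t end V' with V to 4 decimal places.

0 0 source 0.4000
1 1 load 0.7619
2 2 source 0.9790
3 3 load 1.1755
4 4 source 1.2934
5 5 load 1.4000
6 6 source 1.4640

Γ_L=0.904762, Γ_S=0.600000; launch V₁=2·25/125=0.400000
k=0 src: V=0.4000
k=1 load: inc=0.400000, refl=0.400000·0.904762=0.3619; V=0.000000+0.400000+0.361905=0.7619
k=2 src: inc=0.361905, refl=0.361905·0.600000=0.2171; V=0.400000+0.361905+0.217143=0.9790
k=3 load: inc=0.217143, refl=0.217143·0.904762=0.1965; V=0.761905+0.217143+0.196463=1.1755
k=4 src: inc=0.196463, refl=0.196463·0.600000=0.1179; V=0.979048+0.196463+0.117878=1.2934
k=5 load: inc=0.117878, refl=0.117878·0.904762=0.1067; V=1.175510+0.117878+0.106651=1.4000
k=6 src: inc=0.106651, refl=0.106651·0.600000=0.0640; V=1.293388+0.106651+0.063991=1.4640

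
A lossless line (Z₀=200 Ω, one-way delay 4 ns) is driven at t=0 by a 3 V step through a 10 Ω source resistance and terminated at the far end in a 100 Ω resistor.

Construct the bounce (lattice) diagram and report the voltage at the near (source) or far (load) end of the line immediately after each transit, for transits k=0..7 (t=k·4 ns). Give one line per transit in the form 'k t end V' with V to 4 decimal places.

Γ_L=-0.333333, Γ_S=-0.904762; launch V₁=3·200/210=2.857143
k=0 src: V=2.8571
k=1 load: inc=2.857143, refl=2.857143·-0.333333=-0.9524; V=0.000000+2.857143+-0.952381=1.9048
k=2 src: inc=-0.952381, refl=-0.952381·-0.904762=0.8617; V=2.857143+-0.952381+0.861678=2.7664
k=3 load: inc=0.861678, refl=0.861678·-0.333333=-0.2872; V=1.904762+0.861678+-0.287226=2.4792
k=4 src: inc=-0.287226, refl=-0.287226·-0.904762=0.2599; V=2.766440+-0.287226+0.259871=2.7391
k=5 load: inc=0.259871, refl=0.259871·-0.333333=-0.0866; V=2.479214+0.259871+-0.086624=2.6525
k=6 src: inc=-0.086624, refl=-0.086624·-0.904762=0.0784; V=2.739085+-0.086624+0.078374=2.7308
k=7 load: inc=0.078374, refl=0.078374·-0.333333=-0.0261; V=2.652461+0.078374+-0.026125=2.7047

0 0 source 2.8571
1 4 load 1.9048
2 8 source 2.7664
3 12 load 2.4792
4 16 source 2.7391
5 20 load 2.6525
6 24 source 2.7308
7 28 load 2.7047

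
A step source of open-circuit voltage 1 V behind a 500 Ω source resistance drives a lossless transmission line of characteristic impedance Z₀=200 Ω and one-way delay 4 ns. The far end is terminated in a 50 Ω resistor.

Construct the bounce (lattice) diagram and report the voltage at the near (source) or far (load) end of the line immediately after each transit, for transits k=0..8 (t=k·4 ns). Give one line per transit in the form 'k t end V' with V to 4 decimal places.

Γ_L=-0.600000, Γ_S=0.428571; launch V₁=1·200/700=0.285714
k=0 src: V=0.2857
k=1 load: inc=0.285714, refl=0.285714·-0.600000=-0.1714; V=0.000000+0.285714+-0.171429=0.1143
k=2 src: inc=-0.171429, refl=-0.171429·0.428571=-0.0735; V=0.285714+-0.171429+-0.073469=0.0408
k=3 load: inc=-0.073469, refl=-0.073469·-0.600000=0.0441; V=0.114286+-0.073469+0.044082=0.0849
k=4 src: inc=0.044082, refl=0.044082·0.428571=0.0189; V=0.040816+0.044082+0.018892=0.1038
k=5 load: inc=0.018892, refl=0.018892·-0.600000=-0.0113; V=0.084898+0.018892+-0.011335=0.0925
k=6 src: inc=-0.011335, refl=-0.011335·0.428571=-0.0049; V=0.103790+-0.011335+-0.004858=0.0876
k=7 load: inc=-0.004858, refl=-0.004858·-0.600000=0.0029; V=0.092455+-0.004858+0.002915=0.0905
k=8 src: inc=0.002915, refl=0.002915·0.428571=0.0012; V=0.087597+0.002915+0.001249=0.0918

0 0 source 0.2857
1 4 load 0.1143
2 8 source 0.0408
3 12 load 0.0849
4 16 source 0.1038
5 20 load 0.0925
6 24 source 0.0876
7 28 load 0.0905
8 32 source 0.0918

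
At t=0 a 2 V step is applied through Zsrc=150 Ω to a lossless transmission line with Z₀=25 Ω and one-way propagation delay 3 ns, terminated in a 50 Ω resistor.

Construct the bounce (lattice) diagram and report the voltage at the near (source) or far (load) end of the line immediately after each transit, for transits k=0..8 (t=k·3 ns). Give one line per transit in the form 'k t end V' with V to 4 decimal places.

0 0 source 0.2857
1 3 load 0.3810
2 6 source 0.4490
3 9 load 0.4717
4 12 source 0.4879
5 15 load 0.4933
6 18 source 0.4971
7 21 load 0.4984
8 24 source 0.4993

Γ_L=0.333333, Γ_S=0.714286; launch V₁=2·25/175=0.285714
k=0 src: V=0.2857
k=1 load: inc=0.285714, refl=0.285714·0.333333=0.0952; V=0.000000+0.285714+0.095238=0.3810
k=2 src: inc=0.095238, refl=0.095238·0.714286=0.0680; V=0.285714+0.095238+0.068027=0.4490
k=3 load: inc=0.068027, refl=0.068027·0.333333=0.0227; V=0.380952+0.068027+0.022676=0.4717
k=4 src: inc=0.022676, refl=0.022676·0.714286=0.0162; V=0.448980+0.022676+0.016197=0.4879
k=5 load: inc=0.016197, refl=0.016197·0.333333=0.0054; V=0.471655+0.016197+0.005399=0.4933
k=6 src: inc=0.005399, refl=0.005399·0.714286=0.0039; V=0.487852+0.005399+0.003856=0.4971
k=7 load: inc=0.003856, refl=0.003856·0.333333=0.0013; V=0.493251+0.003856+0.001285=0.4984
k=8 src: inc=0.001285, refl=0.001285·0.714286=0.0009; V=0.497108+0.001285+0.000918=0.4993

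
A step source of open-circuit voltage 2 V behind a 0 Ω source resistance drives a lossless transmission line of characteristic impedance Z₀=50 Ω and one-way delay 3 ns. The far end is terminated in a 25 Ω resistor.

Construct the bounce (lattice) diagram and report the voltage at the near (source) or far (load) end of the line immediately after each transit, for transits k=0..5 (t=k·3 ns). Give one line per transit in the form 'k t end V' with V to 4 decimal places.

0 0 source 2.0000
1 3 load 1.3333
2 6 source 2.0000
3 9 load 1.7778
4 12 source 2.0000
5 15 load 1.9259

Γ_L=-0.333333, Γ_S=-1.000000; launch V₁=2·50/50=2.000000
k=0 src: V=2.0000
k=1 load: inc=2.000000, refl=2.000000·-0.333333=-0.6667; V=0.000000+2.000000+-0.666667=1.3333
k=2 src: inc=-0.666667, refl=-0.666667·-1.000000=0.6667; V=2.000000+-0.666667+0.666667=2.0000
k=3 load: inc=0.666667, refl=0.666667·-0.333333=-0.2222; V=1.333333+0.666667+-0.222222=1.7778
k=4 src: inc=-0.222222, refl=-0.222222·-1.000000=0.2222; V=2.000000+-0.222222+0.222222=2.0000
k=5 load: inc=0.222222, refl=0.222222·-0.333333=-0.0741; V=1.777778+0.222222+-0.074074=1.9259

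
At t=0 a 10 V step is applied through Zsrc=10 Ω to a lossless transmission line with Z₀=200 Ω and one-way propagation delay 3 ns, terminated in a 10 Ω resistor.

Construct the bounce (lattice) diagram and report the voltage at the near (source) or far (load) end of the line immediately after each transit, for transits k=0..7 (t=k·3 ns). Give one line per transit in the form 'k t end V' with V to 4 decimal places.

0 0 source 9.5238
1 3 load 0.9070
2 6 source 8.7032
3 9 load 1.6495
4 12 source 8.0314
5 15 load 2.2573
6 18 source 7.4815
7 21 load 2.7549

Γ_L=-0.904762, Γ_S=-0.904762; launch V₁=10·200/210=9.523810
k=0 src: V=9.5238
k=1 load: inc=9.523810, refl=9.523810·-0.904762=-8.6168; V=0.000000+9.523810+-8.616780=0.9070
k=2 src: inc=-8.616780, refl=-8.616780·-0.904762=7.7961; V=9.523810+-8.616780+7.796134=8.7032
k=3 load: inc=7.796134, refl=7.796134·-0.904762=-7.0536; V=0.907029+7.796134+-7.053645=1.6495
k=4 src: inc=-7.053645, refl=-7.053645·-0.904762=6.3819; V=8.703164+-7.053645+6.381870=8.0314
k=5 load: inc=6.381870, refl=6.381870·-0.904762=-5.7741; V=1.649518+6.381870+-5.774072=2.2573
k=6 src: inc=-5.774072, refl=-5.774072·-0.904762=5.2242; V=8.031388+-5.774072+5.224161=7.4815
k=7 load: inc=5.224161, refl=5.224161·-0.904762=-4.7266; V=2.257316+5.224161+-4.726622=2.7549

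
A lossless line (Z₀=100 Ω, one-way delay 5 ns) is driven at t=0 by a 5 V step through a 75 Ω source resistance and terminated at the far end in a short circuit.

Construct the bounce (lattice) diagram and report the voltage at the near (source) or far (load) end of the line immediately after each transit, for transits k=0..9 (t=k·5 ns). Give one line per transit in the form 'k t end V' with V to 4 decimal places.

Γ_L=-1.000000, Γ_S=-0.142857; launch V₁=5·100/175=2.857143
k=0 src: V=2.8571
k=1 load: inc=2.857143, refl=2.857143·-1.000000=-2.8571; V=0.000000+2.857143+-2.857143=0.0000
k=2 src: inc=-2.857143, refl=-2.857143·-0.142857=0.4082; V=2.857143+-2.857143+0.408163=0.4082
k=3 load: inc=0.408163, refl=0.408163·-1.000000=-0.4082; V=0.000000+0.408163+-0.408163=0.0000
k=4 src: inc=-0.408163, refl=-0.408163·-0.142857=0.0583; V=0.408163+-0.408163+0.058309=0.0583
k=5 load: inc=0.058309, refl=0.058309·-1.000000=-0.0583; V=0.000000+0.058309+-0.058309=0.0000
k=6 src: inc=-0.058309, refl=-0.058309·-0.142857=0.0083; V=0.058309+-0.058309+0.008330=0.0083
k=7 load: inc=0.008330, refl=0.008330·-1.000000=-0.0083; V=0.000000+0.008330+-0.008330=0.0000
k=8 src: inc=-0.008330, refl=-0.008330·-0.142857=0.0012; V=0.008330+-0.008330+0.001190=0.0012
k=9 load: inc=0.001190, refl=0.001190·-1.000000=-0.0012; V=0.000000+0.001190+-0.001190=0.0000

0 0 source 2.8571
1 5 load 0.0000
2 10 source 0.4082
3 15 load 0.0000
4 20 source 0.0583
5 25 load 0.0000
6 30 source 0.0083
7 35 load 0.0000
8 40 source 0.0012
9 45 load 0.0000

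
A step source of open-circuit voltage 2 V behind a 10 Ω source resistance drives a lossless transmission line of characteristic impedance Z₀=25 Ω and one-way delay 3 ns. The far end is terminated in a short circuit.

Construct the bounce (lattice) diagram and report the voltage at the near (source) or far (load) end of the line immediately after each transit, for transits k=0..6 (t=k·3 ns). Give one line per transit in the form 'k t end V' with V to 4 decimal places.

0 0 source 1.4286
1 3 load 0.0000
2 6 source 0.6122
3 9 load 0.0000
4 12 source 0.2624
5 15 load 0.0000
6 18 source 0.1125

Γ_L=-1.000000, Γ_S=-0.428571; launch V₁=2·25/35=1.428571
k=0 src: V=1.4286
k=1 load: inc=1.428571, refl=1.428571·-1.000000=-1.4286; V=0.000000+1.428571+-1.428571=0.0000
k=2 src: inc=-1.428571, refl=-1.428571·-0.428571=0.6122; V=1.428571+-1.428571+0.612245=0.6122
k=3 load: inc=0.612245, refl=0.612245·-1.000000=-0.6122; V=0.000000+0.612245+-0.612245=0.0000
k=4 src: inc=-0.612245, refl=-0.612245·-0.428571=0.2624; V=0.612245+-0.612245+0.262391=0.2624
k=5 load: inc=0.262391, refl=0.262391·-1.000000=-0.2624; V=0.000000+0.262391+-0.262391=0.0000
k=6 src: inc=-0.262391, refl=-0.262391·-0.428571=0.1125; V=0.262391+-0.262391+0.112453=0.1125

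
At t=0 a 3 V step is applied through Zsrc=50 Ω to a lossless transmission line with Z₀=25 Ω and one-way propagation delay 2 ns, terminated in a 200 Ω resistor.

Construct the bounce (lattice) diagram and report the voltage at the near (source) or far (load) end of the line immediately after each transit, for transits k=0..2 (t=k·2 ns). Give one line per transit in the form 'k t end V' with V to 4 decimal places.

Γ_L=0.777778, Γ_S=0.333333; launch V₁=3·25/75=1.000000
k=0 src: V=1.0000
k=1 load: inc=1.000000, refl=1.000000·0.777778=0.7778; V=0.000000+1.000000+0.777778=1.7778
k=2 src: inc=0.777778, refl=0.777778·0.333333=0.2593; V=1.000000+0.777778+0.259259=2.0370

0 0 source 1.0000
1 2 load 1.7778
2 4 source 2.0370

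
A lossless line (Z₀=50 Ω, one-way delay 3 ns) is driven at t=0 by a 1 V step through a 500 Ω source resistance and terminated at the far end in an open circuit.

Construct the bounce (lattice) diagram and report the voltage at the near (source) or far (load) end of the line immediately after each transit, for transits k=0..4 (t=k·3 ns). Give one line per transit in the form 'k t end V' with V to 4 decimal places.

Γ_L=1.000000, Γ_S=0.818182; launch V₁=1·50/550=0.090909
k=0 src: V=0.0909
k=1 load: inc=0.090909, refl=0.090909·1.000000=0.0909; V=0.000000+0.090909+0.090909=0.1818
k=2 src: inc=0.090909, refl=0.090909·0.818182=0.0744; V=0.090909+0.090909+0.074380=0.2562
k=3 load: inc=0.074380, refl=0.074380·1.000000=0.0744; V=0.181818+0.074380+0.074380=0.3306
k=4 src: inc=0.074380, refl=0.074380·0.818182=0.0609; V=0.256198+0.074380+0.060856=0.3914

0 0 source 0.0909
1 3 load 0.1818
2 6 source 0.2562
3 9 load 0.3306
4 12 source 0.3914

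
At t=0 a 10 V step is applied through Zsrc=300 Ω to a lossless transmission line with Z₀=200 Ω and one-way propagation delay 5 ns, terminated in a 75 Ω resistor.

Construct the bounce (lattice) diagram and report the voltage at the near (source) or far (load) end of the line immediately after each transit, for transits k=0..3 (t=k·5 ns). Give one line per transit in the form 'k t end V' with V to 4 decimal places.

Γ_L=-0.454545, Γ_S=0.200000; launch V₁=10·200/500=4.000000
k=0 src: V=4.0000
k=1 load: inc=4.000000, refl=4.000000·-0.454545=-1.8182; V=0.000000+4.000000+-1.818182=2.1818
k=2 src: inc=-1.818182, refl=-1.818182·0.200000=-0.3636; V=4.000000+-1.818182+-0.363636=1.8182
k=3 load: inc=-0.363636, refl=-0.363636·-0.454545=0.1653; V=2.181818+-0.363636+0.165289=1.9835

0 0 source 4.0000
1 5 load 2.1818
2 10 source 1.8182
3 15 load 1.9835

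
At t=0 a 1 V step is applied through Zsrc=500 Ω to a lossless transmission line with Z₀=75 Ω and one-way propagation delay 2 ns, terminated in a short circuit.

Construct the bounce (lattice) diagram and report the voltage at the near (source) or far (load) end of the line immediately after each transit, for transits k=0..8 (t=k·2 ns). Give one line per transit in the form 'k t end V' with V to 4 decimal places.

0 0 source 0.1304
1 2 load 0.0000
2 4 source -0.0964
3 6 load 0.0000
4 8 source 0.0713
5 10 load 0.0000
6 12 source -0.0527
7 14 load 0.0000
8 16 source 0.0389

Γ_L=-1.000000, Γ_S=0.739130; launch V₁=1·75/575=0.130435
k=0 src: V=0.1304
k=1 load: inc=0.130435, refl=0.130435·-1.000000=-0.1304; V=0.000000+0.130435+-0.130435=0.0000
k=2 src: inc=-0.130435, refl=-0.130435·0.739130=-0.0964; V=0.130435+-0.130435+-0.096408=-0.0964
k=3 load: inc=-0.096408, refl=-0.096408·-1.000000=0.0964; V=0.000000+-0.096408+0.096408=0.0000
k=4 src: inc=0.096408, refl=0.096408·0.739130=0.0713; V=-0.096408+0.096408+0.071258=0.0713
k=5 load: inc=0.071258, refl=0.071258·-1.000000=-0.0713; V=0.000000+0.071258+-0.071258=0.0000
k=6 src: inc=-0.071258, refl=-0.071258·0.739130=-0.0527; V=0.071258+-0.071258+-0.052669=-0.0527
k=7 load: inc=-0.052669, refl=-0.052669·-1.000000=0.0527; V=0.000000+-0.052669+0.052669=0.0000
k=8 src: inc=0.052669, refl=0.052669·0.739130=0.0389; V=-0.052669+0.052669+0.038929=0.0389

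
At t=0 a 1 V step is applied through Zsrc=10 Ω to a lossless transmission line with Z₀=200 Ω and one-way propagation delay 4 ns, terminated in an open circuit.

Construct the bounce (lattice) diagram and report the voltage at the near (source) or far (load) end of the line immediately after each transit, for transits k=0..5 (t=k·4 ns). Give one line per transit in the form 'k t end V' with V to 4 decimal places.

0 0 source 0.9524
1 4 load 1.9048
2 8 source 1.0431
3 12 load 0.1814
4 16 source 0.9610
5 20 load 1.7406

Γ_L=1.000000, Γ_S=-0.904762; launch V₁=1·200/210=0.952381
k=0 src: V=0.9524
k=1 load: inc=0.952381, refl=0.952381·1.000000=0.9524; V=0.000000+0.952381+0.952381=1.9048
k=2 src: inc=0.952381, refl=0.952381·-0.904762=-0.8617; V=0.952381+0.952381+-0.861678=1.0431
k=3 load: inc=-0.861678, refl=-0.861678·1.000000=-0.8617; V=1.904762+-0.861678+-0.861678=0.1814
k=4 src: inc=-0.861678, refl=-0.861678·-0.904762=0.7796; V=1.043084+-0.861678+0.779613=0.9610
k=5 load: inc=0.779613, refl=0.779613·1.000000=0.7796; V=0.181406+0.779613+0.779613=1.7406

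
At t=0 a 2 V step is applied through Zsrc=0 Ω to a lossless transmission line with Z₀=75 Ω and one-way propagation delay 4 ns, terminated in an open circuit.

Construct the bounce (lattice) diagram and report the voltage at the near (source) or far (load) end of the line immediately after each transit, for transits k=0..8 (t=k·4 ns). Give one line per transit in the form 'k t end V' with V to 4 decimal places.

0 0 source 2.0000
1 4 load 4.0000
2 8 source 2.0000
3 12 load 0.0000
4 16 source 2.0000
5 20 load 4.0000
6 24 source 2.0000
7 28 load 0.0000
8 32 source 2.0000

Γ_L=1.000000, Γ_S=-1.000000; launch V₁=2·75/75=2.000000
k=0 src: V=2.0000
k=1 load: inc=2.000000, refl=2.000000·1.000000=2.0000; V=0.000000+2.000000+2.000000=4.0000
k=2 src: inc=2.000000, refl=2.000000·-1.000000=-2.0000; V=2.000000+2.000000+-2.000000=2.0000
k=3 load: inc=-2.000000, refl=-2.000000·1.000000=-2.0000; V=4.000000+-2.000000+-2.000000=0.0000
k=4 src: inc=-2.000000, refl=-2.000000·-1.000000=2.0000; V=2.000000+-2.000000+2.000000=2.0000
k=5 load: inc=2.000000, refl=2.000000·1.000000=2.0000; V=0.000000+2.000000+2.000000=4.0000
k=6 src: inc=2.000000, refl=2.000000·-1.000000=-2.0000; V=2.000000+2.000000+-2.000000=2.0000
k=7 load: inc=-2.000000, refl=-2.000000·1.000000=-2.0000; V=4.000000+-2.000000+-2.000000=0.0000
k=8 src: inc=-2.000000, refl=-2.000000·-1.000000=2.0000; V=2.000000+-2.000000+2.000000=2.0000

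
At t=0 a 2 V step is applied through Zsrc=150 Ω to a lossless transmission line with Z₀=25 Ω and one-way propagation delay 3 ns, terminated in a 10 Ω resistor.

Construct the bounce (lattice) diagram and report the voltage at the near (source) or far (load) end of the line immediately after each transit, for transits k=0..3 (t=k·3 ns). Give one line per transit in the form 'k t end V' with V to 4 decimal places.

Γ_L=-0.428571, Γ_S=0.714286; launch V₁=2·25/175=0.285714
k=0 src: V=0.2857
k=1 load: inc=0.285714, refl=0.285714·-0.428571=-0.1224; V=0.000000+0.285714+-0.122449=0.1633
k=2 src: inc=-0.122449, refl=-0.122449·0.714286=-0.0875; V=0.285714+-0.122449+-0.087464=0.0758
k=3 load: inc=-0.087464, refl=-0.087464·-0.428571=0.0375; V=0.163265+-0.087464+0.037484=0.1133

0 0 source 0.2857
1 3 load 0.1633
2 6 source 0.0758
3 9 load 0.1133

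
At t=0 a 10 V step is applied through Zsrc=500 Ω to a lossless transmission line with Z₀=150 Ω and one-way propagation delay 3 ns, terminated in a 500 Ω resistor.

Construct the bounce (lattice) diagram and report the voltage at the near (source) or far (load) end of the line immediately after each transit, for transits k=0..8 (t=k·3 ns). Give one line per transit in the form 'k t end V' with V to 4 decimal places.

0 0 source 2.3077
1 3 load 3.5503
2 6 source 4.2194
3 9 load 4.5797
4 12 source 4.7737
5 15 load 4.8781
6 18 source 4.9344
7 21 load 4.9647
8 24 source 4.9810

Γ_L=0.538462, Γ_S=0.538462; launch V₁=10·150/650=2.307692
k=0 src: V=2.3077
k=1 load: inc=2.307692, refl=2.307692·0.538462=1.2426; V=0.000000+2.307692+1.242604=3.5503
k=2 src: inc=1.242604, refl=1.242604·0.538462=0.6691; V=2.307692+1.242604+0.669094=4.2194
k=3 load: inc=0.669094, refl=0.669094·0.538462=0.3603; V=3.550296+0.669094+0.360282=4.5797
k=4 src: inc=0.360282, refl=0.360282·0.538462=0.1940; V=4.219390+0.360282+0.193998=4.7737
k=5 load: inc=0.193998, refl=0.193998·0.538462=0.1045; V=4.579672+0.193998+0.104460=4.8781
k=6 src: inc=0.104460, refl=0.104460·0.538462=0.0562; V=4.773669+0.104460+0.056248=4.9344
k=7 load: inc=0.056248, refl=0.056248·0.538462=0.0303; V=4.878130+0.056248+0.030287=4.9647
k=8 src: inc=0.030287, refl=0.030287·0.538462=0.0163; V=4.934377+0.030287+0.016309=4.9810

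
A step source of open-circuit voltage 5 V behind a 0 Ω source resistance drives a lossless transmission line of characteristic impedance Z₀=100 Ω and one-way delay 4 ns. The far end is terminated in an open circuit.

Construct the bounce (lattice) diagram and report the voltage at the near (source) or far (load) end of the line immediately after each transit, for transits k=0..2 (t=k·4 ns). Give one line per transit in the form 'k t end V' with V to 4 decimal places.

0 0 source 5.0000
1 4 load 10.0000
2 8 source 5.0000

Γ_L=1.000000, Γ_S=-1.000000; launch V₁=5·100/100=5.000000
k=0 src: V=5.0000
k=1 load: inc=5.000000, refl=5.000000·1.000000=5.0000; V=0.000000+5.000000+5.000000=10.0000
k=2 src: inc=5.000000, refl=5.000000·-1.000000=-5.0000; V=5.000000+5.000000+-5.000000=5.0000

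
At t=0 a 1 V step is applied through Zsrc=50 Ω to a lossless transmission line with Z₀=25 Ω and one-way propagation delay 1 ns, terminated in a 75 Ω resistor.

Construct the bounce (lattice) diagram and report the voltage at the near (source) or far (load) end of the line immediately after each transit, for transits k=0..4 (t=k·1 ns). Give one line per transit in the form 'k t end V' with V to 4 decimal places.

Γ_L=0.500000, Γ_S=0.333333; launch V₁=1·25/75=0.333333
k=0 src: V=0.3333
k=1 load: inc=0.333333, refl=0.333333·0.500000=0.1667; V=0.000000+0.333333+0.166667=0.5000
k=2 src: inc=0.166667, refl=0.166667·0.333333=0.0556; V=0.333333+0.166667+0.055556=0.5556
k=3 load: inc=0.055556, refl=0.055556·0.500000=0.0278; V=0.500000+0.055556+0.027778=0.5833
k=4 src: inc=0.027778, refl=0.027778·0.333333=0.0093; V=0.555556+0.027778+0.009259=0.5926

0 0 source 0.3333
1 1 load 0.5000
2 2 source 0.5556
3 3 load 0.5833
4 4 source 0.5926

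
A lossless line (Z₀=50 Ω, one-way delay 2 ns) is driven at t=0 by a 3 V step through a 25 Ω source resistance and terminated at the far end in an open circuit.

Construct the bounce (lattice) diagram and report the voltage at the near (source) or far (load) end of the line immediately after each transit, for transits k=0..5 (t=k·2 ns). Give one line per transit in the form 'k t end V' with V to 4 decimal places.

Γ_L=1.000000, Γ_S=-0.333333; launch V₁=3·50/75=2.000000
k=0 src: V=2.0000
k=1 load: inc=2.000000, refl=2.000000·1.000000=2.0000; V=0.000000+2.000000+2.000000=4.0000
k=2 src: inc=2.000000, refl=2.000000·-0.333333=-0.6667; V=2.000000+2.000000+-0.666667=3.3333
k=3 load: inc=-0.666667, refl=-0.666667·1.000000=-0.6667; V=4.000000+-0.666667+-0.666667=2.6667
k=4 src: inc=-0.666667, refl=-0.666667·-0.333333=0.2222; V=3.333333+-0.666667+0.222222=2.8889
k=5 load: inc=0.222222, refl=0.222222·1.000000=0.2222; V=2.666667+0.222222+0.222222=3.1111

0 0 source 2.0000
1 2 load 4.0000
2 4 source 3.3333
3 6 load 2.6667
4 8 source 2.8889
5 10 load 3.1111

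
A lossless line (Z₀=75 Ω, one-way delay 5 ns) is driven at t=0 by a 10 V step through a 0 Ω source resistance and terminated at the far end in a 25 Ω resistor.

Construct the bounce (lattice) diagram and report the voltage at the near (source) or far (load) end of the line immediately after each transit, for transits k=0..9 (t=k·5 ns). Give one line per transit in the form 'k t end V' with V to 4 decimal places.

0 0 source 10.0000
1 5 load 5.0000
2 10 source 10.0000
3 15 load 7.5000
4 20 source 10.0000
5 25 load 8.7500
6 30 source 10.0000
7 35 load 9.3750
8 40 source 10.0000
9 45 load 9.6875

Γ_L=-0.500000, Γ_S=-1.000000; launch V₁=10·75/75=10.000000
k=0 src: V=10.0000
k=1 load: inc=10.000000, refl=10.000000·-0.500000=-5.0000; V=0.000000+10.000000+-5.000000=5.0000
k=2 src: inc=-5.000000, refl=-5.000000·-1.000000=5.0000; V=10.000000+-5.000000+5.000000=10.0000
k=3 load: inc=5.000000, refl=5.000000·-0.500000=-2.5000; V=5.000000+5.000000+-2.500000=7.5000
k=4 src: inc=-2.500000, refl=-2.500000·-1.000000=2.5000; V=10.000000+-2.500000+2.500000=10.0000
k=5 load: inc=2.500000, refl=2.500000·-0.500000=-1.2500; V=7.500000+2.500000+-1.250000=8.7500
k=6 src: inc=-1.250000, refl=-1.250000·-1.000000=1.2500; V=10.000000+-1.250000+1.250000=10.0000
k=7 load: inc=1.250000, refl=1.250000·-0.500000=-0.6250; V=8.750000+1.250000+-0.625000=9.3750
k=8 src: inc=-0.625000, refl=-0.625000·-1.000000=0.6250; V=10.000000+-0.625000+0.625000=10.0000
k=9 load: inc=0.625000, refl=0.625000·-0.500000=-0.3125; V=9.375000+0.625000+-0.312500=9.6875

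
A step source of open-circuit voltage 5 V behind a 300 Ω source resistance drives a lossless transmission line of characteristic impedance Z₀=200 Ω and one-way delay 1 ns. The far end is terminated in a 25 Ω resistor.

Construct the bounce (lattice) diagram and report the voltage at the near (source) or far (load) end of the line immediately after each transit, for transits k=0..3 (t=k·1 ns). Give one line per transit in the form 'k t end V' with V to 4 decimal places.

Γ_L=-0.777778, Γ_S=0.200000; launch V₁=5·200/500=2.000000
k=0 src: V=2.0000
k=1 load: inc=2.000000, refl=2.000000·-0.777778=-1.5556; V=0.000000+2.000000+-1.555556=0.4444
k=2 src: inc=-1.555556, refl=-1.555556·0.200000=-0.3111; V=2.000000+-1.555556+-0.311111=0.1333
k=3 load: inc=-0.311111, refl=-0.311111·-0.777778=0.2420; V=0.444444+-0.311111+0.241975=0.3753

0 0 source 2.0000
1 1 load 0.4444
2 2 source 0.1333
3 3 load 0.3753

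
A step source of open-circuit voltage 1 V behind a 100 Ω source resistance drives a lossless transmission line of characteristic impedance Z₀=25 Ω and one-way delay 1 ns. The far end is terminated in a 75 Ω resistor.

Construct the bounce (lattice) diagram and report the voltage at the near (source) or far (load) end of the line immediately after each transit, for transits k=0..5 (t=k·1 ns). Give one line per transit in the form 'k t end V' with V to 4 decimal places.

Γ_L=0.500000, Γ_S=0.600000; launch V₁=1·25/125=0.200000
k=0 src: V=0.2000
k=1 load: inc=0.200000, refl=0.200000·0.500000=0.1000; V=0.000000+0.200000+0.100000=0.3000
k=2 src: inc=0.100000, refl=0.100000·0.600000=0.0600; V=0.200000+0.100000+0.060000=0.3600
k=3 load: inc=0.060000, refl=0.060000·0.500000=0.0300; V=0.300000+0.060000+0.030000=0.3900
k=4 src: inc=0.030000, refl=0.030000·0.600000=0.0180; V=0.360000+0.030000+0.018000=0.4080
k=5 load: inc=0.018000, refl=0.018000·0.500000=0.0090; V=0.390000+0.018000+0.009000=0.4170

0 0 source 0.2000
1 1 load 0.3000
2 2 source 0.3600
3 3 load 0.3900
4 4 source 0.4080
5 5 load 0.4170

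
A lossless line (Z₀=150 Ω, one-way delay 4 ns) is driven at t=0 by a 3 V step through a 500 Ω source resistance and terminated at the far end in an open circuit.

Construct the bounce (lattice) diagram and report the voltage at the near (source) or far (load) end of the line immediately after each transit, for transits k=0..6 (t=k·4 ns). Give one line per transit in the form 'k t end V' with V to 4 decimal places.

Γ_L=1.000000, Γ_S=0.538462; launch V₁=3·150/650=0.692308
k=0 src: V=0.6923
k=1 load: inc=0.692308, refl=0.692308·1.000000=0.6923; V=0.000000+0.692308+0.692308=1.3846
k=2 src: inc=0.692308, refl=0.692308·0.538462=0.3728; V=0.692308+0.692308+0.372781=1.7574
k=3 load: inc=0.372781, refl=0.372781·1.000000=0.3728; V=1.384615+0.372781+0.372781=2.1302
k=4 src: inc=0.372781, refl=0.372781·0.538462=0.2007; V=1.757396+0.372781+0.200728=2.3309
k=5 load: inc=0.200728, refl=0.200728·1.000000=0.2007; V=2.130178+0.200728+0.200728=2.5316
k=6 src: inc=0.200728, refl=0.200728·0.538462=0.1081; V=2.330906+0.200728+0.108084=2.6397

0 0 source 0.6923
1 4 load 1.3846
2 8 source 1.7574
3 12 load 2.1302
4 16 source 2.3309
5 20 load 2.5316
6 24 source 2.6397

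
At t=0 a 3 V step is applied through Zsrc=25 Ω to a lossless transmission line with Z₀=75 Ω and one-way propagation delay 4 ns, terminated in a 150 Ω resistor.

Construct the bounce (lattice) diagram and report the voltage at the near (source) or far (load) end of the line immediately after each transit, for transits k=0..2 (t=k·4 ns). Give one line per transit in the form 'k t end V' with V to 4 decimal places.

Γ_L=0.333333, Γ_S=-0.500000; launch V₁=3·75/100=2.250000
k=0 src: V=2.2500
k=1 load: inc=2.250000, refl=2.250000·0.333333=0.7500; V=0.000000+2.250000+0.750000=3.0000
k=2 src: inc=0.750000, refl=0.750000·-0.500000=-0.3750; V=2.250000+0.750000+-0.375000=2.6250

0 0 source 2.2500
1 4 load 3.0000
2 8 source 2.6250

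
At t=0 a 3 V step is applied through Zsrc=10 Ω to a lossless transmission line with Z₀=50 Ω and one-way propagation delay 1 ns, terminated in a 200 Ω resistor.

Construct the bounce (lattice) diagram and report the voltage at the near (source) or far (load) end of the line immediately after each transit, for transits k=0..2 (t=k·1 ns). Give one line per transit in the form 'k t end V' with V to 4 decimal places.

Γ_L=0.600000, Γ_S=-0.666667; launch V₁=3·50/60=2.500000
k=0 src: V=2.5000
k=1 load: inc=2.500000, refl=2.500000·0.600000=1.5000; V=0.000000+2.500000+1.500000=4.0000
k=2 src: inc=1.500000, refl=1.500000·-0.666667=-1.0000; V=2.500000+1.500000+-1.000000=3.0000

0 0 source 2.5000
1 1 load 4.0000
2 2 source 3.0000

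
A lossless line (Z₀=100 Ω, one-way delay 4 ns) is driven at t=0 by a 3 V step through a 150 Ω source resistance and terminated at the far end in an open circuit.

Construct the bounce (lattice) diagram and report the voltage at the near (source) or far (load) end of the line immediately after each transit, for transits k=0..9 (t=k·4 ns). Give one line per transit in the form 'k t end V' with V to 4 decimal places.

0 0 source 1.2000
1 4 load 2.4000
2 8 source 2.6400
3 12 load 2.8800
4 16 source 2.9280
5 20 load 2.9760
6 24 source 2.9856
7 28 load 2.9952
8 32 source 2.9971
9 36 load 2.9990

Γ_L=1.000000, Γ_S=0.200000; launch V₁=3·100/250=1.200000
k=0 src: V=1.2000
k=1 load: inc=1.200000, refl=1.200000·1.000000=1.2000; V=0.000000+1.200000+1.200000=2.4000
k=2 src: inc=1.200000, refl=1.200000·0.200000=0.2400; V=1.200000+1.200000+0.240000=2.6400
k=3 load: inc=0.240000, refl=0.240000·1.000000=0.2400; V=2.400000+0.240000+0.240000=2.8800
k=4 src: inc=0.240000, refl=0.240000·0.200000=0.0480; V=2.640000+0.240000+0.048000=2.9280
k=5 load: inc=0.048000, refl=0.048000·1.000000=0.0480; V=2.880000+0.048000+0.048000=2.9760
k=6 src: inc=0.048000, refl=0.048000·0.200000=0.0096; V=2.928000+0.048000+0.009600=2.9856
k=7 load: inc=0.009600, refl=0.009600·1.000000=0.0096; V=2.976000+0.009600+0.009600=2.9952
k=8 src: inc=0.009600, refl=0.009600·0.200000=0.0019; V=2.985600+0.009600+0.001920=2.9971
k=9 load: inc=0.001920, refl=0.001920·1.000000=0.0019; V=2.995200+0.001920+0.001920=2.9990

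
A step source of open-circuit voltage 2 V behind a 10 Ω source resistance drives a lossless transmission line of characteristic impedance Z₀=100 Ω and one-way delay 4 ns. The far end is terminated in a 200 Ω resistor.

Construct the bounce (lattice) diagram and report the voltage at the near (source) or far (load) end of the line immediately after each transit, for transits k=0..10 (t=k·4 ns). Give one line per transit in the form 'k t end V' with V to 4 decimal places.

Γ_L=0.333333, Γ_S=-0.818182; launch V₁=2·100/110=1.818182
k=0 src: V=1.8182
k=1 load: inc=1.818182, refl=1.818182·0.333333=0.6061; V=0.000000+1.818182+0.606061=2.4242
k=2 src: inc=0.606061, refl=0.606061·-0.818182=-0.4959; V=1.818182+0.606061+-0.495868=1.9284
k=3 load: inc=-0.495868, refl=-0.495868·0.333333=-0.1653; V=2.424242+-0.495868+-0.165289=1.7631
k=4 src: inc=-0.165289, refl=-0.165289·-0.818182=0.1352; V=1.928375+-0.165289+0.135237=1.8983
k=5 load: inc=0.135237, refl=0.135237·0.333333=0.0451; V=1.763085+0.135237+0.045079=1.9434
k=6 src: inc=0.045079, refl=0.045079·-0.818182=-0.0369; V=1.898322+0.045079+-0.036883=1.9065
k=7 load: inc=-0.036883, refl=-0.036883·0.333333=-0.0123; V=1.943401+-0.036883+-0.012294=1.8942
k=8 src: inc=-0.012294, refl=-0.012294·-0.818182=0.0101; V=1.906518+-0.012294+0.010059=1.9043
k=9 load: inc=0.010059, refl=0.010059·0.333333=0.0034; V=1.894224+0.010059+0.003353=1.9076
k=10 src: inc=0.003353, refl=0.003353·-0.818182=-0.0027; V=1.904283+0.003353+-0.002743=1.9049

0 0 source 1.8182
1 4 load 2.4242
2 8 source 1.9284
3 12 load 1.7631
4 16 source 1.8983
5 20 load 1.9434
6 24 source 1.9065
7 28 load 1.8942
8 32 source 1.9043
9 36 load 1.9076
10 40 source 1.9049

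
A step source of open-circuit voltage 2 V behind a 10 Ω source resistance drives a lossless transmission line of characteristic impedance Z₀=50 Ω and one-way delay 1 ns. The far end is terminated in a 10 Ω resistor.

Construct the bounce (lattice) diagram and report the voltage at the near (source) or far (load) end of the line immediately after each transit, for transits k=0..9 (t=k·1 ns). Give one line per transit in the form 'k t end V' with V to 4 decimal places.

0 0 source 1.6667
1 1 load 0.5556
2 2 source 1.2963
3 3 load 0.8025
4 4 source 1.1317
5 5 load 0.9122
6 6 source 1.0585
7 7 load 0.9610
8 8 source 1.0260
9 9 load 0.9827

Γ_L=-0.666667, Γ_S=-0.666667; launch V₁=2·50/60=1.666667
k=0 src: V=1.6667
k=1 load: inc=1.666667, refl=1.666667·-0.666667=-1.1111; V=0.000000+1.666667+-1.111111=0.5556
k=2 src: inc=-1.111111, refl=-1.111111·-0.666667=0.7407; V=1.666667+-1.111111+0.740741=1.2963
k=3 load: inc=0.740741, refl=0.740741·-0.666667=-0.4938; V=0.555556+0.740741+-0.493827=0.8025
k=4 src: inc=-0.493827, refl=-0.493827·-0.666667=0.3292; V=1.296296+-0.493827+0.329218=1.1317
k=5 load: inc=0.329218, refl=0.329218·-0.666667=-0.2195; V=0.802469+0.329218+-0.219479=0.9122
k=6 src: inc=-0.219479, refl=-0.219479·-0.666667=0.1463; V=1.131687+-0.219479+0.146319=1.0585
k=7 load: inc=0.146319, refl=0.146319·-0.666667=-0.0975; V=0.912209+0.146319+-0.097546=0.9610
k=8 src: inc=-0.097546, refl=-0.097546·-0.666667=0.0650; V=1.058528+-0.097546+0.065031=1.0260
k=9 load: inc=0.065031, refl=0.065031·-0.666667=-0.0434; V=0.960982+0.065031+-0.043354=0.9827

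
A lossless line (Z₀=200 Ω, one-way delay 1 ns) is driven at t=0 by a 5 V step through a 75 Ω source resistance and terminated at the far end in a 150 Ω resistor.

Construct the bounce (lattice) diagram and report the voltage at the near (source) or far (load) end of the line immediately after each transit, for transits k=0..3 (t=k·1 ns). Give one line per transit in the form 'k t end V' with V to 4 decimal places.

0 0 source 3.6364
1 1 load 3.1169
2 2 source 3.3530
3 3 load 3.3193

Γ_L=-0.142857, Γ_S=-0.454545; launch V₁=5·200/275=3.636364
k=0 src: V=3.6364
k=1 load: inc=3.636364, refl=3.636364·-0.142857=-0.5195; V=0.000000+3.636364+-0.519481=3.1169
k=2 src: inc=-0.519481, refl=-0.519481·-0.454545=0.2361; V=3.636364+-0.519481+0.236128=3.3530
k=3 load: inc=0.236128, refl=0.236128·-0.142857=-0.0337; V=3.116883+0.236128+-0.033733=3.3193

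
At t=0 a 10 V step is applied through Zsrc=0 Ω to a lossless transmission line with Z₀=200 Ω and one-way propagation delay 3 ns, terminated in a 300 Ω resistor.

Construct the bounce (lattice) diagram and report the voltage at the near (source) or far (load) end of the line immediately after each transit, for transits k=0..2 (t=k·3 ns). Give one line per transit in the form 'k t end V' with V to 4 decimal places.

0 0 source 10.0000
1 3 load 12.0000
2 6 source 10.0000

Γ_L=0.200000, Γ_S=-1.000000; launch V₁=10·200/200=10.000000
k=0 src: V=10.0000
k=1 load: inc=10.000000, refl=10.000000·0.200000=2.0000; V=0.000000+10.000000+2.000000=12.0000
k=2 src: inc=2.000000, refl=2.000000·-1.000000=-2.0000; V=10.000000+2.000000+-2.000000=10.0000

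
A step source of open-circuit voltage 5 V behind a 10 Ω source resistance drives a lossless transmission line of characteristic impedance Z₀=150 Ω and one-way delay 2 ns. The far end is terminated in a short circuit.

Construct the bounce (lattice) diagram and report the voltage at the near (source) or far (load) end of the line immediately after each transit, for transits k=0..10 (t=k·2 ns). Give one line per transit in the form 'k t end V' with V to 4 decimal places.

Γ_L=-1.000000, Γ_S=-0.875000; launch V₁=5·150/160=4.687500
k=0 src: V=4.6875
k=1 load: inc=4.687500, refl=4.687500·-1.000000=-4.6875; V=0.000000+4.687500+-4.687500=0.0000
k=2 src: inc=-4.687500, refl=-4.687500·-0.875000=4.1016; V=4.687500+-4.687500+4.101562=4.1016
k=3 load: inc=4.101562, refl=4.101562·-1.000000=-4.1016; V=0.000000+4.101562+-4.101562=0.0000
k=4 src: inc=-4.101562, refl=-4.101562·-0.875000=3.5889; V=4.101562+-4.101562+3.588867=3.5889
k=5 load: inc=3.588867, refl=3.588867·-1.000000=-3.5889; V=0.000000+3.588867+-3.588867=0.0000
k=6 src: inc=-3.588867, refl=-3.588867·-0.875000=3.1403; V=3.588867+-3.588867+3.140259=3.1403
k=7 load: inc=3.140259, refl=3.140259·-1.000000=-3.1403; V=0.000000+3.140259+-3.140259=0.0000
k=8 src: inc=-3.140259, refl=-3.140259·-0.875000=2.7477; V=3.140259+-3.140259+2.747726=2.7477
k=9 load: inc=2.747726, refl=2.747726·-1.000000=-2.7477; V=0.000000+2.747726+-2.747726=0.0000
k=10 src: inc=-2.747726, refl=-2.747726·-0.875000=2.4043; V=2.747726+-2.747726+2.404261=2.4043

0 0 source 4.6875
1 2 load 0.0000
2 4 source 4.1016
3 6 load 0.0000
4 8 source 3.5889
5 10 load 0.0000
6 12 source 3.1403
7 14 load 0.0000
8 16 source 2.7477
9 18 load 0.0000
10 20 source 2.4043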